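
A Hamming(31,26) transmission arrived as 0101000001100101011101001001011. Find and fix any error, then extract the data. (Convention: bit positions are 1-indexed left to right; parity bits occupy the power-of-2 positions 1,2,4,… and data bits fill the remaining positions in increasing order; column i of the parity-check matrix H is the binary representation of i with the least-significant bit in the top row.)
Syndrome s = H · r^T (mod 2), r = 0101000001100101011101001001011:
  s[0] = (1010101010101010101010101010101)·(0101000001100101011101001001011) mod 2 = 0+0+0+0+0+0+0+0+0+0+1+0+0+0+0+0+0+0+1+0+0+0+0+0+1+0+0+0+0+0+1 mod 2 = 0
  s[1] = (0110011001100110011001100110011)·(0101000001100101011101001001011) mod 2 = 0+1+0+0+0+0+0+0+0+1+1+0+0+1+0+0+0+1+1+0+0+1+0+0+0+0+0+0+0+1+1 mod 2 = 1
  s[2] = (0001111000011110000111100001111)·(0101000001100101011101001001011) mod 2 = 0+0+0+1+0+0+0+0+0+0+0+0+0+1+0+0+0+0+0+1+0+1+0+0+0+0+0+1+0+1+1 mod 2 = 1
  s[3] = (0000000111111110000000011111111)·(0101000001100101011101001001011) mod 2 = 0+0+0+0+0+0+0+0+0+1+1+0+0+1+0+0+0+0+0+0+0+0+0+0+1+0+0+1+0+1+1 mod 2 = 1
  s[4] = (0000000000000001111111111111111)·(0101000001100101011101001001011) mod 2 = 0+0+0+0+0+0+0+0+0+0+0+0+0+0+0+1+0+1+1+1+0+1+0+0+1+0+0+1+0+1+1 mod 2 = 1
Syndrome = 01111
Column 30 of H equals this syndrome → error at bit 30 (1-indexed).
Flip bit 30: 0101000001100101011101001001011 → 0101000001100101011101001001001
Extract data bits at positions {3,5,6,7,9,10,11,12,13,14,15,17,18,19,20,21,22,23,24,25,26,27,28,29,30,31}: 00000110010011101001001001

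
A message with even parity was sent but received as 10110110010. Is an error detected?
Sum of received bits: 1+0+1+1+0+1+1+0+0+1+0 = 6; 6 mod 2 = 0. Result is 0 → no error detected.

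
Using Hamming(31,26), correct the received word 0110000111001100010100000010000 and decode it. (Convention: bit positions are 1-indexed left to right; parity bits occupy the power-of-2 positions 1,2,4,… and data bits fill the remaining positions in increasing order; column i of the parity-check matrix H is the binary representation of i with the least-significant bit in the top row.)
Syndrome s = H · r^T (mod 2), r = 0110000111001100010100000010000:
  s[0] = (1010101010101010101010101010101)·(0110000111001100010100000010000) mod 2 = 0+0+1+0+0+0+0+0+1+0+0+0+1+0+0+0+0+0+0+0+0+0+0+0+0+0+1+0+0+0+0 mod 2 = 0
  s[1] = (0110011001100110011001100110011)·(0110000111001100010100000010000) mod 2 = 0+1+1+0+0+0+0+0+0+1+0+0+0+1+0+0+0+1+0+0+0+0+0+0+0+0+1+0+0+0+0 mod 2 = 0
  s[2] = (0001111000011110000111100001111)·(0110000111001100010100000010000) mod 2 = 0+0+0+0+0+0+0+0+0+0+0+0+1+1+0+0+0+0+0+1+0+0+0+0+0+0+0+0+0+0+0 mod 2 = 1
  s[3] = (0000000111111110000000011111111)·(0110000111001100010100000010000) mod 2 = 0+0+0+0+0+0+0+1+1+1+0+0+1+1+0+0+0+0+0+0+0+0+0+0+0+0+1+0+0+0+0 mod 2 = 0
  s[4] = (0000000000000001111111111111111)·(0110000111001100010100000010000) mod 2 = 0+0+0+0+0+0+0+0+0+0+0+0+0+0+0+0+0+1+0+1+0+0+0+0+0+0+1+0+0+0+0 mod 2 = 1
Syndrome = 00101
Column 20 of H equals this syndrome → error at bit 20 (1-indexed).
Flip bit 20: 0110000111001100010100000010000 → 0110000111001100010000000010000
Extract data bits at positions {3,5,6,7,9,10,11,12,13,14,15,17,18,19,20,21,22,23,24,25,26,27,28,29,30,31}: 10001100110010000000010000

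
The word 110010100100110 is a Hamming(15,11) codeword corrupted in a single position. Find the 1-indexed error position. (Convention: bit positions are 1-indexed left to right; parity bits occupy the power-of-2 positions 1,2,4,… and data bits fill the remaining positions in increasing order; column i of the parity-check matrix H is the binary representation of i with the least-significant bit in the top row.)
Syndrome s = H · r^T (mod 2), r = 110010100100110:
  s[0] = (101010101010101)·(110010100100110) mod 2 = 1+0+0+0+1+0+1+0+0+0+0+0+1+0+0 mod 2 = 0
  s[1] = (011001100110011)·(110010100100110) mod 2 = 0+1+0+0+0+0+1+0+0+1+0+0+0+1+0 mod 2 = 0
  s[2] = (000111100001111)·(110010100100110) mod 2 = 0+0+0+0+1+0+1+0+0+0+0+0+1+1+0 mod 2 = 0
  s[3] = (000000011111111)·(110010100100110) mod 2 = 0+0+0+0+0+0+0+0+0+1+0+0+1+1+0 mod 2 = 1
Syndrome = 0001
Column i of H is the binary representation of i, so the syndrome is the binary index of the flipped bit.
Read s = 0001 with s[0] as LSB: 0·2^0 + 0·2^1 + 0·2^2 + 1·2^3 = 8.
Error is at bit position 8.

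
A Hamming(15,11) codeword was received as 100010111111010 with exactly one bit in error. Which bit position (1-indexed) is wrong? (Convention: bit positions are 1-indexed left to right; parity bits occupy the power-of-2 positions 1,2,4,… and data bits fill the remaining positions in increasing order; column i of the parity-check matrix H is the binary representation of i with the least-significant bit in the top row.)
Syndrome s = H · r^T (mod 2), r = 100010111111010:
  s[0] = (101010101010101)·(100010111111010) mod 2 = 1+0+0+0+1+0+1+0+1+0+1+0+0+0+0 mod 2 = 1
  s[1] = (011001100110011)·(100010111111010) mod 2 = 0+0+0+0+0+0+1+0+0+1+1+0+0+1+0 mod 2 = 0
  s[2] = (000111100001111)·(100010111111010) mod 2 = 0+0+0+0+1+0+1+0+0+0+0+1+0+1+0 mod 2 = 0
  s[3] = (000000011111111)·(100010111111010) mod 2 = 0+0+0+0+0+0+0+1+1+1+1+1+0+1+0 mod 2 = 0
Syndrome = 1000
Column i of H is the binary representation of i, so the syndrome is the binary index of the flipped bit.
Read s = 1000 with s[0] as LSB: 1·2^0 + 0·2^1 + 0·2^2 + 0·2^3 = 1.
Error is at bit position 1.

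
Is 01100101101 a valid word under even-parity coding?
Sum of all bits: 0+1+1+0+0+1+0+1+1+0+1 = 6; 6 mod 2 = 0. Result is 0 → valid parity.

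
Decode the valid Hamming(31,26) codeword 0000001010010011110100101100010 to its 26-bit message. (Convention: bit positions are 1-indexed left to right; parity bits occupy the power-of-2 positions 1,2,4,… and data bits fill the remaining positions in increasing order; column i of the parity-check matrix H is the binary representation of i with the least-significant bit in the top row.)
Parity bits occupy power-of-2 positions; data bits are at positions {3,5,6,7,9,10,11,12,13,14,15,17,18,19,20,21,22,23,24,25,26,27,28,29,30,31} (1-indexed).
Extract: c[3]=0 c[5]=0 c[6]=0 c[7]=1 c[9]=1 c[10]=0 c[11]=0 c[12]=1 c[13]=0 c[14]=0 c[15]=1 c[17]=1 c[18]=1 c[19]=0 c[20]=1 c[21]=0 c[22]=0 c[23]=1 c[24]=0 c[25]=1 c[26]=1 c[27]=0 c[28]=0 c[29]=0 c[30]=1 c[31]=0
Data = 00011001001110100101100010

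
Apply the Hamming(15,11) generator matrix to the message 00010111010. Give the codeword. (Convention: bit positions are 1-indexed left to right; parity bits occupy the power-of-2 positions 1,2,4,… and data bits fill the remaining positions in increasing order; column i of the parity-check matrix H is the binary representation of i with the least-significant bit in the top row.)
Codeword c = d · G (mod 2), d = 00010111010:
  c[0] = d·G[:,0] = (00010111010)·(11011010101) mod 2 = 0+0+0+1+0+0+1+0+0+0+0 mod 2 = 0
  c[1] = d·G[:,1] = (00010111010)·(10110110011) mod 2 = 0+0+0+1+0+1+1+0+0+1+0 mod 2 = 0
  c[2] = d·G[:,2] = (00010111010)·(10000000000) mod 2 = 0+0+0+0+0+0+0+0+0+0+0 mod 2 = 0
  c[3] = d·G[:,3] = (00010111010)·(01110001111) mod 2 = 0+0+0+1+0+0+0+1+0+1+0 mod 2 = 1
  c[4] = d·G[:,4] = (00010111010)·(01000000000) mod 2 = 0+0+0+0+0+0+0+0+0+0+0 mod 2 = 0
  c[5] = d·G[:,5] = (00010111010)·(00100000000) mod 2 = 0+0+0+0+0+0+0+0+0+0+0 mod 2 = 0
  c[6] = d·G[:,6] = (00010111010)·(00010000000) mod 2 = 0+0+0+1+0+0+0+0+0+0+0 mod 2 = 1
  c[7] = d·G[:,7] = (00010111010)·(00001111111) mod 2 = 0+0+0+0+0+1+1+1+0+1+0 mod 2 = 0
  c[8] = d·G[:,8] = (00010111010)·(00001000000) mod 2 = 0+0+0+0+0+0+0+0+0+0+0 mod 2 = 0
  c[9] = d·G[:,9] = (00010111010)·(00000100000) mod 2 = 0+0+0+0+0+1+0+0+0+0+0 mod 2 = 1
  c[10] = d·G[:,10] = (00010111010)·(00000010000) mod 2 = 0+0+0+0+0+0+1+0+0+0+0 mod 2 = 1
  c[11] = d·G[:,11] = (00010111010)·(00000001000) mod 2 = 0+0+0+0+0+0+0+1+0+0+0 mod 2 = 1
  c[12] = d·G[:,12] = (00010111010)·(00000000100) mod 2 = 0+0+0+0+0+0+0+0+0+0+0 mod 2 = 0
  c[13] = d·G[:,13] = (00010111010)·(00000000010) mod 2 = 0+0+0+0+0+0+0+0+0+1+0 mod 2 = 1
  c[14] = d·G[:,14] = (00010111010)·(00000000001) mod 2 = 0+0+0+0+0+0+0+0+0+0+0 mod 2 = 0
Codeword = 000100100111010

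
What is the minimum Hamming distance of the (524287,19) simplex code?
d_min = 262144 (every nonzero codeword of the simplex code S_19 has weight 2^(r−1) = 262144).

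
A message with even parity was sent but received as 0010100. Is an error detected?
Sum of received bits: 0+0+1+0+1+0+0 = 2; 2 mod 2 = 0. Result is 0 → no error detected.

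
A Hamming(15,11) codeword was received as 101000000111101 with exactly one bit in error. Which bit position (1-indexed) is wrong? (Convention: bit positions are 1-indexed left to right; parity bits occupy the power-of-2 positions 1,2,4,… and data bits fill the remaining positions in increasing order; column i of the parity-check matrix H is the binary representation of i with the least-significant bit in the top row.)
Syndrome s = H · r^T (mod 2), r = 101000000111101:
  s[0] = (101010101010101)·(101000000111101) mod 2 = 1+0+1+0+0+0+0+0+0+0+1+0+1+0+1 mod 2 = 1
  s[1] = (011001100110011)·(101000000111101) mod 2 = 0+0+1+0+0+0+0+0+0+1+1+0+0+0+1 mod 2 = 0
  s[2] = (000111100001111)·(101000000111101) mod 2 = 0+0+0+0+0+0+0+0+0+0+0+1+1+0+1 mod 2 = 1
  s[3] = (000000011111111)·(101000000111101) mod 2 = 0+0+0+0+0+0+0+0+0+1+1+1+1+0+1 mod 2 = 1
Syndrome = 1011
Column i of H is the binary representation of i, so the syndrome is the binary index of the flipped bit.
Read s = 1011 with s[0] as LSB: 1·2^0 + 0·2^1 + 1·2^2 + 1·2^3 = 13.
Error is at bit position 13.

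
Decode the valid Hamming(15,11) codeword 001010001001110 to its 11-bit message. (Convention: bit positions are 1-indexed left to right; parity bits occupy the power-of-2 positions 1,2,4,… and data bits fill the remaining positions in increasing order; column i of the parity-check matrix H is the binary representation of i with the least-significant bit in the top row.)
Parity bits occupy power-of-2 positions; data bits are at positions {3,5,6,7,9,10,11,12,13,14,15} (1-indexed).
Extract: c[3]=1 c[5]=1 c[6]=0 c[7]=0 c[9]=1 c[10]=0 c[11]=0 c[12]=1 c[13]=1 c[14]=1 c[15]=0
Data = 11001001110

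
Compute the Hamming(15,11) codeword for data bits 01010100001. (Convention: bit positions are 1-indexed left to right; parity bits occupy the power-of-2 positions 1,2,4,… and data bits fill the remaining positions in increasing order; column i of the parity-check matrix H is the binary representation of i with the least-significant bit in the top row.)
Codeword c = d · G (mod 2), d = 01010100001:
  c[0] = d·G[:,0] = (01010100001)·(11011010101) mod 2 = 0+1+0+1+0+0+0+0+0+0+1 mod 2 = 1
  c[1] = d·G[:,1] = (01010100001)·(10110110011) mod 2 = 0+0+0+1+0+1+0+0+0+0+1 mod 2 = 1
  c[2] = d·G[:,2] = (01010100001)·(10000000000) mod 2 = 0+0+0+0+0+0+0+0+0+0+0 mod 2 = 0
  c[3] = d·G[:,3] = (01010100001)·(01110001111) mod 2 = 0+1+0+1+0+0+0+0+0+0+1 mod 2 = 1
  c[4] = d·G[:,4] = (01010100001)·(01000000000) mod 2 = 0+1+0+0+0+0+0+0+0+0+0 mod 2 = 1
  c[5] = d·G[:,5] = (01010100001)·(00100000000) mod 2 = 0+0+0+0+0+0+0+0+0+0+0 mod 2 = 0
  c[6] = d·G[:,6] = (01010100001)·(00010000000) mod 2 = 0+0+0+1+0+0+0+0+0+0+0 mod 2 = 1
  c[7] = d·G[:,7] = (01010100001)·(00001111111) mod 2 = 0+0+0+0+0+1+0+0+0+0+1 mod 2 = 0
  c[8] = d·G[:,8] = (01010100001)·(00001000000) mod 2 = 0+0+0+0+0+0+0+0+0+0+0 mod 2 = 0
  c[9] = d·G[:,9] = (01010100001)·(00000100000) mod 2 = 0+0+0+0+0+1+0+0+0+0+0 mod 2 = 1
  c[10] = d·G[:,10] = (01010100001)·(00000010000) mod 2 = 0+0+0+0+0+0+0+0+0+0+0 mod 2 = 0
  c[11] = d·G[:,11] = (01010100001)·(00000001000) mod 2 = 0+0+0+0+0+0+0+0+0+0+0 mod 2 = 0
  c[12] = d·G[:,12] = (01010100001)·(00000000100) mod 2 = 0+0+0+0+0+0+0+0+0+0+0 mod 2 = 0
  c[13] = d·G[:,13] = (01010100001)·(00000000010) mod 2 = 0+0+0+0+0+0+0+0+0+0+0 mod 2 = 0
  c[14] = d·G[:,14] = (01010100001)·(00000000001) mod 2 = 0+0+0+0+0+0+0+0+0+0+1 mod 2 = 1
Codeword = 110110100100001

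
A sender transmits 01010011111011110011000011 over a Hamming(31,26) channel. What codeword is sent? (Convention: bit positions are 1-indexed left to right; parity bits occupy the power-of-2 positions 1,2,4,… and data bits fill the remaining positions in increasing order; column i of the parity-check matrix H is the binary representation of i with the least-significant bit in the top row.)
Codeword c = d · G (mod 2), d = 01010011111011110011000011:
  c[0] = d·G[:,0] = (01010011111011110011000011)·(11011010101101010101010101) mod 2 = 0+1+0+1+0+0+1+0+1+0+1+0+0+1+0+1+0+0+0+1+0+0+0+0+0+1 mod 2 = 1
  c[1] = d·G[:,1] = (01010011111011110011000011)·(10110110011011001100110011) mod 2 = 0+0+0+1+0+0+1+0+0+1+1+0+1+1+0+0+0+0+0+0+0+0+0+0+1+1 mod 2 = 0
  c[2] = d·G[:,2] = (01010011111011110011000011)·(10000000000000000000000000) mod 2 = 0+0+0+0+0+0+0+0+0+0+0+0+0+0+0+0+0+0+0+0+0+0+0+0+0+0 mod 2 = 0
  c[3] = d·G[:,3] = (01010011111011110011000011)·(01110001111000111100001111) mod 2 = 0+1+0+1+0+0+0+1+1+1+1+0+0+0+1+1+0+0+0+0+0+0+0+0+1+1 mod 2 = 0
  c[4] = d·G[:,4] = (01010011111011110011000011)·(01000000000000000000000000) mod 2 = 0+1+0+0+0+0+0+0+0+0+0+0+0+0+0+0+0+0+0+0+0+0+0+0+0+0 mod 2 = 1
  c[5] = d·G[:,5] = (01010011111011110011000011)·(00100000000000000000000000) mod 2 = 0+0+0+0+0+0+0+0+0+0+0+0+0+0+0+0+0+0+0+0+0+0+0+0+0+0 mod 2 = 0
  c[6] = d·G[:,6] = (01010011111011110011000011)·(00010000000000000000000000) mod 2 = 0+0+0+1+0+0+0+0+0+0+0+0+0+0+0+0+0+0+0+0+0+0+0+0+0+0 mod 2 = 1
  c[7] = d·G[:,7] = (01010011111011110011000011)·(00001111111000000011111111) mod 2 = 0+0+0+0+0+0+1+1+1+1+1+0+0+0+0+0+0+0+1+1+0+0+0+0+1+1 mod 2 = 1
  c[8] = d·G[:,8] = (01010011111011110011000011)·(00001000000000000000000000) mod 2 = 0+0+0+0+0+0+0+0+0+0+0+0+0+0+0+0+0+0+0+0+0+0+0+0+0+0 mod 2 = 0
  c[9] = d·G[:,9] = (01010011111011110011000011)·(00000100000000000000000000) mod 2 = 0+0+0+0+0+0+0+0+0+0+0+0+0+0+0+0+0+0+0+0+0+0+0+0+0+0 mod 2 = 0
  c[10] = d·G[:,10] = (01010011111011110011000011)·(00000010000000000000000000) mod 2 = 0+0+0+0+0+0+1+0+0+0+0+0+0+0+0+0+0+0+0+0+0+0+0+0+0+0 mod 2 = 1
  c[11] = d·G[:,11] = (01010011111011110011000011)·(00000001000000000000000000) mod 2 = 0+0+0+0+0+0+0+1+0+0+0+0+0+0+0+0+0+0+0+0+0+0+0+0+0+0 mod 2 = 1
  c[12] = d·G[:,12] = (01010011111011110011000011)·(00000000100000000000000000) mod 2 = 0+0+0+0+0+0+0+0+1+0+0+0+0+0+0+0+0+0+0+0+0+0+0+0+0+0 mod 2 = 1
  c[13] = d·G[:,13] = (01010011111011110011000011)·(00000000010000000000000000) mod 2 = 0+0+0+0+0+0+0+0+0+1+0+0+0+0+0+0+0+0+0+0+0+0+0+0+0+0 mod 2 = 1
  c[14] = d·G[:,14] = (01010011111011110011000011)·(00000000001000000000000000) mod 2 = 0+0+0+0+0+0+0+0+0+0+1+0+0+0+0+0+0+0+0+0+0+0+0+0+0+0 mod 2 = 1
  c[15] = d·G[:,15] = (01010011111011110011000011)·(00000000000111111111111111) mod 2 = 0+0+0+0+0+0+0+0+0+0+0+0+1+1+1+1+0+0+1+1+0+0+0+0+1+1 mod 2 = 0
  c[16] = d·G[:,16] = (01010011111011110011000011)·(00000000000100000000000000) mod 2 = 0+0+0+0+0+0+0+0+0+0+0+0+0+0+0+0+0+0+0+0+0+0+0+0+0+0 mod 2 = 0
  c[17] = d·G[:,17] = (01010011111011110011000011)·(00000000000010000000000000) mod 2 = 0+0+0+0+0+0+0+0+0+0+0+0+1+0+0+0+0+0+0+0+0+0+0+0+0+0 mod 2 = 1
  c[18] = d·G[:,18] = (01010011111011110011000011)·(00000000000001000000000000) mod 2 = 0+0+0+0+0+0+0+0+0+0+0+0+0+1+0+0+0+0+0+0+0+0+0+0+0+0 mod 2 = 1
  c[19] = d·G[:,19] = (01010011111011110011000011)·(00000000000000100000000000) mod 2 = 0+0+0+0+0+0+0+0+0+0+0+0+0+0+1+0+0+0+0+0+0+0+0+0+0+0 mod 2 = 1
  c[20] = d·G[:,20] = (01010011111011110011000011)·(00000000000000010000000000) mod 2 = 0+0+0+0+0+0+0+0+0+0+0+0+0+0+0+1+0+0+0+0+0+0+0+0+0+0 mod 2 = 1
  c[21] = d·G[:,21] = (01010011111011110011000011)·(00000000000000001000000000) mod 2 = 0+0+0+0+0+0+0+0+0+0+0+0+0+0+0+0+0+0+0+0+0+0+0+0+0+0 mod 2 = 0
  c[22] = d·G[:,22] = (01010011111011110011000011)·(00000000000000000100000000) mod 2 = 0+0+0+0+0+0+0+0+0+0+0+0+0+0+0+0+0+0+0+0+0+0+0+0+0+0 mod 2 = 0
  c[23] = d·G[:,23] = (01010011111011110011000011)·(00000000000000000010000000) mod 2 = 0+0+0+0+0+0+0+0+0+0+0+0+0+0+0+0+0+0+1+0+0+0+0+0+0+0 mod 2 = 1
  c[24] = d·G[:,24] = (01010011111011110011000011)·(00000000000000000001000000) mod 2 = 0+0+0+0+0+0+0+0+0+0+0+0+0+0+0+0+0+0+0+1+0+0+0+0+0+0 mod 2 = 1
  c[25] = d·G[:,25] = (01010011111011110011000011)·(00000000000000000000100000) mod 2 = 0+0+0+0+0+0+0+0+0+0+0+0+0+0+0+0+0+0+0+0+0+0+0+0+0+0 mod 2 = 0
  c[26] = d·G[:,26] = (01010011111011110011000011)·(00000000000000000000010000) mod 2 = 0+0+0+0+0+0+0+0+0+0+0+0+0+0+0+0+0+0+0+0+0+0+0+0+0+0 mod 2 = 0
  c[27] = d·G[:,27] = (01010011111011110011000011)·(00000000000000000000001000) mod 2 = 0+0+0+0+0+0+0+0+0+0+0+0+0+0+0+0+0+0+0+0+0+0+0+0+0+0 mod 2 = 0
  c[28] = d·G[:,28] = (01010011111011110011000011)·(00000000000000000000000100) mod 2 = 0+0+0+0+0+0+0+0+0+0+0+0+0+0+0+0+0+0+0+0+0+0+0+0+0+0 mod 2 = 0
  c[29] = d·G[:,29] = (01010011111011110011000011)·(00000000000000000000000010) mod 2 = 0+0+0+0+0+0+0+0+0+0+0+0+0+0+0+0+0+0+0+0+0+0+0+0+1+0 mod 2 = 1
  c[30] = d·G[:,30] = (01010011111011110011000011)·(00000000000000000000000001) mod 2 = 0+0+0+0+0+0+0+0+0+0+0+0+0+0+0+0+0+0+0+0+0+0+0+0+0+1 mod 2 = 1
Codeword = 1000101100111110011110011000011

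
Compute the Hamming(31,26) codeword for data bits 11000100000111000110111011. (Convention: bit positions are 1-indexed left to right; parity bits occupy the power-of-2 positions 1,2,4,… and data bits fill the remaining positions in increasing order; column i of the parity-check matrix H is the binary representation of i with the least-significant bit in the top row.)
Codeword c = d · G (mod 2), d = 11000100000111000110111011:
  c[0] = d·G[:,0] = (11000100000111000110111011)·(11011010101101010101010101) mod 2 = 1+1+0+0+0+0+0+0+0+0+0+1+0+1+0+0+0+1+0+0+0+1+0+0+0+1 mod 2 = 1
  c[1] = d·G[:,1] = (11000100000111000110111011)·(10110110011011001100110011) mod 2 = 1+0+0+0+0+1+0+0+0+0+0+0+1+1+0+0+0+1+0+0+1+1+0+0+1+1 mod 2 = 1
  c[2] = d·G[:,2] = (11000100000111000110111011)·(10000000000000000000000000) mod 2 = 1+0+0+0+0+0+0+0+0+0+0+0+0+0+0+0+0+0+0+0+0+0+0+0+0+0 mod 2 = 1
  c[3] = d·G[:,3] = (11000100000111000110111011)·(01110001111000111100001111) mod 2 = 0+1+0+0+0+0+0+0+0+0+0+0+0+0+0+0+0+1+0+0+0+0+1+0+1+1 mod 2 = 1
  c[4] = d·G[:,4] = (11000100000111000110111011)·(01000000000000000000000000) mod 2 = 0+1+0+0+0+0+0+0+0+0+0+0+0+0+0+0+0+0+0+0+0+0+0+0+0+0 mod 2 = 1
  c[5] = d·G[:,5] = (11000100000111000110111011)·(00100000000000000000000000) mod 2 = 0+0+0+0+0+0+0+0+0+0+0+0+0+0+0+0+0+0+0+0+0+0+0+0+0+0 mod 2 = 0
  c[6] = d·G[:,6] = (11000100000111000110111011)·(00010000000000000000000000) mod 2 = 0+0+0+0+0+0+0+0+0+0+0+0+0+0+0+0+0+0+0+0+0+0+0+0+0+0 mod 2 = 0
  c[7] = d·G[:,7] = (11000100000111000110111011)·(00001111111000000011111111) mod 2 = 0+0+0+0+0+1+0+0+0+0+0+0+0+0+0+0+0+0+1+0+1+1+1+0+1+1 mod 2 = 1
  c[8] = d·G[:,8] = (11000100000111000110111011)·(00001000000000000000000000) mod 2 = 0+0+0+0+0+0+0+0+0+0+0+0+0+0+0+0+0+0+0+0+0+0+0+0+0+0 mod 2 = 0
  c[9] = d·G[:,9] = (11000100000111000110111011)·(00000100000000000000000000) mod 2 = 0+0+0+0+0+1+0+0+0+0+0+0+0+0+0+0+0+0+0+0+0+0+0+0+0+0 mod 2 = 1
  c[10] = d·G[:,10] = (11000100000111000110111011)·(00000010000000000000000000) mod 2 = 0+0+0+0+0+0+0+0+0+0+0+0+0+0+0+0+0+0+0+0+0+0+0+0+0+0 mod 2 = 0
  c[11] = d·G[:,11] = (11000100000111000110111011)·(00000001000000000000000000) mod 2 = 0+0+0+0+0+0+0+0+0+0+0+0+0+0+0+0+0+0+0+0+0+0+0+0+0+0 mod 2 = 0
  c[12] = d·G[:,12] = (11000100000111000110111011)·(00000000100000000000000000) mod 2 = 0+0+0+0+0+0+0+0+0+0+0+0+0+0+0+0+0+0+0+0+0+0+0+0+0+0 mod 2 = 0
  c[13] = d·G[:,13] = (11000100000111000110111011)·(00000000010000000000000000) mod 2 = 0+0+0+0+0+0+0+0+0+0+0+0+0+0+0+0+0+0+0+0+0+0+0+0+0+0 mod 2 = 0
  c[14] = d·G[:,14] = (11000100000111000110111011)·(00000000001000000000000000) mod 2 = 0+0+0+0+0+0+0+0+0+0+0+0+0+0+0+0+0+0+0+0+0+0+0+0+0+0 mod 2 = 0
  c[15] = d·G[:,15] = (11000100000111000110111011)·(00000000000111111111111111) mod 2 = 0+0+0+0+0+0+0+0+0+0+0+1+1+1+0+0+0+1+1+0+1+1+1+0+1+1 mod 2 = 0
  c[16] = d·G[:,16] = (11000100000111000110111011)·(00000000000100000000000000) mod 2 = 0+0+0+0+0+0+0+0+0+0+0+1+0+0+0+0+0+0+0+0+0+0+0+0+0+0 mod 2 = 1
  c[17] = d·G[:,17] = (11000100000111000110111011)·(00000000000010000000000000) mod 2 = 0+0+0+0+0+0+0+0+0+0+0+0+1+0+0+0+0+0+0+0+0+0+0+0+0+0 mod 2 = 1
  c[18] = d·G[:,18] = (11000100000111000110111011)·(00000000000001000000000000) mod 2 = 0+0+0+0+0+0+0+0+0+0+0+0+0+1+0+0+0+0+0+0+0+0+0+0+0+0 mod 2 = 1
  c[19] = d·G[:,19] = (11000100000111000110111011)·(00000000000000100000000000) mod 2 = 0+0+0+0+0+0+0+0+0+0+0+0+0+0+0+0+0+0+0+0+0+0+0+0+0+0 mod 2 = 0
  c[20] = d·G[:,20] = (11000100000111000110111011)·(00000000000000010000000000) mod 2 = 0+0+0+0+0+0+0+0+0+0+0+0+0+0+0+0+0+0+0+0+0+0+0+0+0+0 mod 2 = 0
  c[21] = d·G[:,21] = (11000100000111000110111011)·(00000000000000001000000000) mod 2 = 0+0+0+0+0+0+0+0+0+0+0+0+0+0+0+0+0+0+0+0+0+0+0+0+0+0 mod 2 = 0
  c[22] = d·G[:,22] = (11000100000111000110111011)·(00000000000000000100000000) mod 2 = 0+0+0+0+0+0+0+0+0+0+0+0+0+0+0+0+0+1+0+0+0+0+0+0+0+0 mod 2 = 1
  c[23] = d·G[:,23] = (11000100000111000110111011)·(00000000000000000010000000) mod 2 = 0+0+0+0+0+0+0+0+0+0+0+0+0+0+0+0+0+0+1+0+0+0+0+0+0+0 mod 2 = 1
  c[24] = d·G[:,24] = (11000100000111000110111011)·(00000000000000000001000000) mod 2 = 0+0+0+0+0+0+0+0+0+0+0+0+0+0+0+0+0+0+0+0+0+0+0+0+0+0 mod 2 = 0
  c[25] = d·G[:,25] = (11000100000111000110111011)·(00000000000000000000100000) mod 2 = 0+0+0+0+0+0+0+0+0+0+0+0+0+0+0+0+0+0+0+0+1+0+0+0+0+0 mod 2 = 1
  c[26] = d·G[:,26] = (11000100000111000110111011)·(00000000000000000000010000) mod 2 = 0+0+0+0+0+0+0+0+0+0+0+0+0+0+0+0+0+0+0+0+0+1+0+0+0+0 mod 2 = 1
  c[27] = d·G[:,27] = (11000100000111000110111011)·(00000000000000000000001000) mod 2 = 0+0+0+0+0+0+0+0+0+0+0+0+0+0+0+0+0+0+0+0+0+0+1+0+0+0 mod 2 = 1
  c[28] = d·G[:,28] = (11000100000111000110111011)·(00000000000000000000000100) mod 2 = 0+0+0+0+0+0+0+0+0+0+0+0+0+0+0+0+0+0+0+0+0+0+0+0+0+0 mod 2 = 0
  c[29] = d·G[:,29] = (11000100000111000110111011)·(00000000000000000000000010) mod 2 = 0+0+0+0+0+0+0+0+0+0+0+0+0+0+0+0+0+0+0+0+0+0+0+0+1+0 mod 2 = 1
  c[30] = d·G[:,30] = (11000100000111000110111011)·(00000000000000000000000001) mod 2 = 0+0+0+0+0+0+0+0+0+0+0+0+0+0+0+0+0+0+0+0+0+0+0+0+0+1 mod 2 = 1
Codeword = 1111100101000000111000110111011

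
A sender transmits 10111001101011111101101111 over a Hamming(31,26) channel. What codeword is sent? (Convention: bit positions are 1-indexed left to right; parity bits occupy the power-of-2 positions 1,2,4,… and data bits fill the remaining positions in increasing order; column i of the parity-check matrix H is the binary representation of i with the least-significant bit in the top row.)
Codeword c = d · G (mod 2), d = 10111001101011111101101111:
  c[0] = d·G[:,0] = (10111001101011111101101111)·(11011010101101010101010101) mod 2 = 1+0+0+1+1+0+0+0+1+0+1+0+0+1+0+1+0+1+0+1+0+0+0+1+0+1 mod 2 = 1
  c[1] = d·G[:,1] = (10111001101011111101101111)·(10110110011011001100110011) mod 2 = 1+0+1+1+0+0+0+0+0+0+1+0+1+1+0+0+1+1+0+0+1+0+0+0+1+1 mod 2 = 1
  c[2] = d·G[:,2] = (10111001101011111101101111)·(10000000000000000000000000) mod 2 = 1+0+0+0+0+0+0+0+0+0+0+0+0+0+0+0+0+0+0+0+0+0+0+0+0+0 mod 2 = 1
  c[3] = d·G[:,3] = (10111001101011111101101111)·(01110001111000111100001111) mod 2 = 0+0+1+1+0+0+0+1+1+0+1+0+0+0+1+1+1+1+0+0+0+0+1+1+1+1 mod 2 = 1
  c[4] = d·G[:,4] = (10111001101011111101101111)·(01000000000000000000000000) mod 2 = 0+0+0+0+0+0+0+0+0+0+0+0+0+0+0+0+0+0+0+0+0+0+0+0+0+0 mod 2 = 0
  c[5] = d·G[:,5] = (10111001101011111101101111)·(00100000000000000000000000) mod 2 = 0+0+1+0+0+0+0+0+0+0+0+0+0+0+0+0+0+0+0+0+0+0+0+0+0+0 mod 2 = 1
  c[6] = d·G[:,6] = (10111001101011111101101111)·(00010000000000000000000000) mod 2 = 0+0+0+1+0+0+0+0+0+0+0+0+0+0+0+0+0+0+0+0+0+0+0+0+0+0 mod 2 = 1
  c[7] = d·G[:,7] = (10111001101011111101101111)·(00001111111000000011111111) mod 2 = 0+0+0+0+1+0+0+1+1+0+1+0+0+0+0+0+0+0+0+1+1+0+1+1+1+1 mod 2 = 0
  c[8] = d·G[:,8] = (10111001101011111101101111)·(00001000000000000000000000) mod 2 = 0+0+0+0+1+0+0+0+0+0+0+0+0+0+0+0+0+0+0+0+0+0+0+0+0+0 mod 2 = 1
  c[9] = d·G[:,9] = (10111001101011111101101111)·(00000100000000000000000000) mod 2 = 0+0+0+0+0+0+0+0+0+0+0+0+0+0+0+0+0+0+0+0+0+0+0+0+0+0 mod 2 = 0
  c[10] = d·G[:,10] = (10111001101011111101101111)·(00000010000000000000000000) mod 2 = 0+0+0+0+0+0+0+0+0+0+0+0+0+0+0+0+0+0+0+0+0+0+0+0+0+0 mod 2 = 0
  c[11] = d·G[:,11] = (10111001101011111101101111)·(00000001000000000000000000) mod 2 = 0+0+0+0+0+0+0+1+0+0+0+0+0+0+0+0+0+0+0+0+0+0+0+0+0+0 mod 2 = 1
  c[12] = d·G[:,12] = (10111001101011111101101111)·(00000000100000000000000000) mod 2 = 0+0+0+0+0+0+0+0+1+0+0+0+0+0+0+0+0+0+0+0+0+0+0+0+0+0 mod 2 = 1
  c[13] = d·G[:,13] = (10111001101011111101101111)·(00000000010000000000000000) mod 2 = 0+0+0+0+0+0+0+0+0+0+0+0+0+0+0+0+0+0+0+0+0+0+0+0+0+0 mod 2 = 0
  c[14] = d·G[:,14] = (10111001101011111101101111)·(00000000001000000000000000) mod 2 = 0+0+0+0+0+0+0+0+0+0+1+0+0+0+0+0+0+0+0+0+0+0+0+0+0+0 mod 2 = 1
  c[15] = d·G[:,15] = (10111001101011111101101111)·(00000000000111111111111111) mod 2 = 0+0+0+0+0+0+0+0+0+0+0+0+1+1+1+1+1+1+0+1+1+0+1+1+1+1 mod 2 = 0
  c[16] = d·G[:,16] = (10111001101011111101101111)·(00000000000100000000000000) mod 2 = 0+0+0+0+0+0+0+0+0+0+0+0+0+0+0+0+0+0+0+0+0+0+0+0+0+0 mod 2 = 0
  c[17] = d·G[:,17] = (10111001101011111101101111)·(00000000000010000000000000) mod 2 = 0+0+0+0+0+0+0+0+0+0+0+0+1+0+0+0+0+0+0+0+0+0+0+0+0+0 mod 2 = 1
  c[18] = d·G[:,18] = (10111001101011111101101111)·(00000000000001000000000000) mod 2 = 0+0+0+0+0+0+0+0+0+0+0+0+0+1+0+0+0+0+0+0+0+0+0+0+0+0 mod 2 = 1
  c[19] = d·G[:,19] = (10111001101011111101101111)·(00000000000000100000000000) mod 2 = 0+0+0+0+0+0+0+0+0+0+0+0+0+0+1+0+0+0+0+0+0+0+0+0+0+0 mod 2 = 1
  c[20] = d·G[:,20] = (10111001101011111101101111)·(00000000000000010000000000) mod 2 = 0+0+0+0+0+0+0+0+0+0+0+0+0+0+0+1+0+0+0+0+0+0+0+0+0+0 mod 2 = 1
  c[21] = d·G[:,21] = (10111001101011111101101111)·(00000000000000001000000000) mod 2 = 0+0+0+0+0+0+0+0+0+0+0+0+0+0+0+0+1+0+0+0+0+0+0+0+0+0 mod 2 = 1
  c[22] = d·G[:,22] = (10111001101011111101101111)·(00000000000000000100000000) mod 2 = 0+0+0+0+0+0+0+0+0+0+0+0+0+0+0+0+0+1+0+0+0+0+0+0+0+0 mod 2 = 1
  c[23] = d·G[:,23] = (10111001101011111101101111)·(00000000000000000010000000) mod 2 = 0+0+0+0+0+0+0+0+0+0+0+0+0+0+0+0+0+0+0+0+0+0+0+0+0+0 mod 2 = 0
  c[24] = d·G[:,24] = (10111001101011111101101111)·(00000000000000000001000000) mod 2 = 0+0+0+0+0+0+0+0+0+0+0+0+0+0+0+0+0+0+0+1+0+0+0+0+0+0 mod 2 = 1
  c[25] = d·G[:,25] = (10111001101011111101101111)·(00000000000000000000100000) mod 2 = 0+0+0+0+0+0+0+0+0+0+0+0+0+0+0+0+0+0+0+0+1+0+0+0+0+0 mod 2 = 1
  c[26] = d·G[:,26] = (10111001101011111101101111)·(00000000000000000000010000) mod 2 = 0+0+0+0+0+0+0+0+0+0+0+0+0+0+0+0+0+0+0+0+0+0+0+0+0+0 mod 2 = 0
  c[27] = d·G[:,27] = (10111001101011111101101111)·(00000000000000000000001000) mod 2 = 0+0+0+0+0+0+0+0+0+0+0+0+0+0+0+0+0+0+0+0+0+0+1+0+0+0 mod 2 = 1
  c[28] = d·G[:,28] = (10111001101011111101101111)·(00000000000000000000000100) mod 2 = 0+0+0+0+0+0+0+0+0+0+0+0+0+0+0+0+0+0+0+0+0+0+0+1+0+0 mod 2 = 1
  c[29] = d·G[:,29] = (10111001101011111101101111)·(00000000000000000000000010) mod 2 = 0+0+0+0+0+0+0+0+0+0+0+0+0+0+0+0+0+0+0+0+0+0+0+0+1+0 mod 2 = 1
  c[30] = d·G[:,30] = (10111001101011111101101111)·(00000000000000000000000001) mod 2 = 0+0+0+0+0+0+0+0+0+0+0+0+0+0+0+0+0+0+0+0+0+0+0+0+0+1 mod 2 = 1
Codeword = 1111011010011010011111101101111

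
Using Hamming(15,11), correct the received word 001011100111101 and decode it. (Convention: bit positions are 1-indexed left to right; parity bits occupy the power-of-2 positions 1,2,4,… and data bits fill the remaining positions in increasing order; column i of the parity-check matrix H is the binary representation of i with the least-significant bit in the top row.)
Syndrome s = H · r^T (mod 2), r = 001011100111101:
  s[0] = (101010101010101)·(001011100111101) mod 2 = 0+0+1+0+1+0+1+0+0+0+1+0+1+0+1 mod 2 = 0
  s[1] = (011001100110011)·(001011100111101) mod 2 = 0+0+1+0+0+1+1+0+0+1+1+0+0+0+1 mod 2 = 0
  s[2] = (000111100001111)·(001011100111101) mod 2 = 0+0+0+0+1+1+1+0+0+0+0+1+1+0+1 mod 2 = 0
  s[3] = (000000011111111)·(001011100111101) mod 2 = 0+0+0+0+0+0+0+0+0+1+1+1+1+0+1 mod 2 = 1
Syndrome = 0001
Column 8 of H equals this syndrome → error at bit 8 (1-indexed).
Flip bit 8: 001011100111101 → 001011110111101
Extract data bits at positions {3,5,6,7,9,10,11,12,13,14,15}: 11110111101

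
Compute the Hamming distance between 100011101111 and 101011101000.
XOR = 001000000111, count of 1s = 4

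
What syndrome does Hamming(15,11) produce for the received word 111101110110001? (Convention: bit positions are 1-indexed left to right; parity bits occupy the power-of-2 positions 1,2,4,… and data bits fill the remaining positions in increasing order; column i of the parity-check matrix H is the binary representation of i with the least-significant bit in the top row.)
Syndrome s = H · r^T (mod 2), r = 111101110110001:
  s[0] = (101010101010101)·(111101110110001) mod 2 = 1+0+1+0+0+0+1+0+0+0+1+0+0+0+1 mod 2 = 1
  s[1] = (011001100110011)·(111101110110001) mod 2 = 0+1+1+0+0+1+1+0+0+1+1+0+0+0+1 mod 2 = 1
  s[2] = (000111100001111)·(111101110110001) mod 2 = 0+0+0+1+0+1+1+0+0+0+0+0+0+0+1 mod 2 = 0
  s[3] = (000000011111111)·(111101110110001) mod 2 = 0+0+0+0+0+0+0+1+0+1+1+0+0+0+1 mod 2 = 0
Syndrome = 1100
Non-zero syndrome: error at position 3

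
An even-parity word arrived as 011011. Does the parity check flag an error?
Sum of received bits: 0+1+1+0+1+1 = 4; 4 mod 2 = 0. Result is 0 → no error detected.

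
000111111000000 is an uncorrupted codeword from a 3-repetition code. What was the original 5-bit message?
Split into 3-bit blocks: 000 111 111 000 000
Data = 01100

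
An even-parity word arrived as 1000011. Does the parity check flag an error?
Sum of received bits: 1+0+0+0+0+1+1 = 3; 3 mod 2 = 1. Result is 1 ≠ 0 → error detected.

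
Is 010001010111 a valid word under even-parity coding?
Sum of all bits: 0+1+0+0+0+1+0+1+0+1+1+1 = 6; 6 mod 2 = 0. Result is 0 → valid parity.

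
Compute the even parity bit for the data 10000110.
Sum of data bits: 1+0+0+0+0+1+1+0 = 3.
3 mod 2 = 1, so parity bit = 1.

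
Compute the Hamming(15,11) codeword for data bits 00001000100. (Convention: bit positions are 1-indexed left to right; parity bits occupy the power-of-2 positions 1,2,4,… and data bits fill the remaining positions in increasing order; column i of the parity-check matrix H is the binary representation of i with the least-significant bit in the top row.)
Codeword c = d · G (mod 2), d = 00001000100:
  c[0] = d·G[:,0] = (00001000100)·(11011010101) mod 2 = 0+0+0+0+1+0+0+0+1+0+0 mod 2 = 0
  c[1] = d·G[:,1] = (00001000100)·(10110110011) mod 2 = 0+0+0+0+0+0+0+0+0+0+0 mod 2 = 0
  c[2] = d·G[:,2] = (00001000100)·(10000000000) mod 2 = 0+0+0+0+0+0+0+0+0+0+0 mod 2 = 0
  c[3] = d·G[:,3] = (00001000100)·(01110001111) mod 2 = 0+0+0+0+0+0+0+0+1+0+0 mod 2 = 1
  c[4] = d·G[:,4] = (00001000100)·(01000000000) mod 2 = 0+0+0+0+0+0+0+0+0+0+0 mod 2 = 0
  c[5] = d·G[:,5] = (00001000100)·(00100000000) mod 2 = 0+0+0+0+0+0+0+0+0+0+0 mod 2 = 0
  c[6] = d·G[:,6] = (00001000100)·(00010000000) mod 2 = 0+0+0+0+0+0+0+0+0+0+0 mod 2 = 0
  c[7] = d·G[:,7] = (00001000100)·(00001111111) mod 2 = 0+0+0+0+1+0+0+0+1+0+0 mod 2 = 0
  c[8] = d·G[:,8] = (00001000100)·(00001000000) mod 2 = 0+0+0+0+1+0+0+0+0+0+0 mod 2 = 1
  c[9] = d·G[:,9] = (00001000100)·(00000100000) mod 2 = 0+0+0+0+0+0+0+0+0+0+0 mod 2 = 0
  c[10] = d·G[:,10] = (00001000100)·(00000010000) mod 2 = 0+0+0+0+0+0+0+0+0+0+0 mod 2 = 0
  c[11] = d·G[:,11] = (00001000100)·(00000001000) mod 2 = 0+0+0+0+0+0+0+0+0+0+0 mod 2 = 0
  c[12] = d·G[:,12] = (00001000100)·(00000000100) mod 2 = 0+0+0+0+0+0+0+0+1+0+0 mod 2 = 1
  c[13] = d·G[:,13] = (00001000100)·(00000000010) mod 2 = 0+0+0+0+0+0+0+0+0+0+0 mod 2 = 0
  c[14] = d·G[:,14] = (00001000100)·(00000000001) mod 2 = 0+0+0+0+0+0+0+0+0+0+0 mod 2 = 0
Codeword = 000100001000100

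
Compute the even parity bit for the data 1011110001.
Sum of data bits: 1+0+1+1+1+1+0+0+0+1 = 6.
6 mod 2 = 0, so parity bit = 0.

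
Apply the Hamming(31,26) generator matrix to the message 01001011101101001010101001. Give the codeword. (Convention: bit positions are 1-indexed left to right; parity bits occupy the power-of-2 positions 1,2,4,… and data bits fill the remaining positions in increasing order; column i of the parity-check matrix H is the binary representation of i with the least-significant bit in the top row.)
Codeword c = d · G (mod 2), d = 01001011101101001010101001:
  c[0] = d·G[:,0] = (01001011101101001010101001)·(11011010101101010101010101) mod 2 = 0+1+0+0+1+0+1+0+1+0+1+1+0+1+0+0+0+0+0+0+0+0+0+0+0+1 mod 2 = 0
  c[1] = d·G[:,1] = (01001011101101001010101001)·(10110110011011001100110011) mod 2 = 0+0+0+0+0+0+1+0+0+0+1+0+0+1+0+0+1+0+0+0+1+0+0+0+0+1 mod 2 = 0
  c[2] = d·G[:,2] = (01001011101101001010101001)·(10000000000000000000000000) mod 2 = 0+0+0+0+0+0+0+0+0+0+0+0+0+0+0+0+0+0+0+0+0+0+0+0+0+0 mod 2 = 0
  c[3] = d·G[:,3] = (01001011101101001010101001)·(01110001111000111100001111) mod 2 = 0+1+0+0+0+0+0+1+1+0+1+0+0+0+0+0+1+0+0+0+0+0+1+0+0+1 mod 2 = 1
  c[4] = d·G[:,4] = (01001011101101001010101001)·(01000000000000000000000000) mod 2 = 0+1+0+0+0+0+0+0+0+0+0+0+0+0+0+0+0+0+0+0+0+0+0+0+0+0 mod 2 = 1
  c[5] = d·G[:,5] = (01001011101101001010101001)·(00100000000000000000000000) mod 2 = 0+0+0+0+0+0+0+0+0+0+0+0+0+0+0+0+0+0+0+0+0+0+0+0+0+0 mod 2 = 0
  c[6] = d·G[:,6] = (01001011101101001010101001)·(00010000000000000000000000) mod 2 = 0+0+0+0+0+0+0+0+0+0+0+0+0+0+0+0+0+0+0+0+0+0+0+0+0+0 mod 2 = 0
  c[7] = d·G[:,7] = (01001011101101001010101001)·(00001111111000000011111111) mod 2 = 0+0+0+0+1+0+1+1+1+0+1+0+0+0+0+0+0+0+1+0+1+0+1+0+0+1 mod 2 = 1
  c[8] = d·G[:,8] = (01001011101101001010101001)·(00001000000000000000000000) mod 2 = 0+0+0+0+1+0+0+0+0+0+0+0+0+0+0+0+0+0+0+0+0+0+0+0+0+0 mod 2 = 1
  c[9] = d·G[:,9] = (01001011101101001010101001)·(00000100000000000000000000) mod 2 = 0+0+0+0+0+0+0+0+0+0+0+0+0+0+0+0+0+0+0+0+0+0+0+0+0+0 mod 2 = 0
  c[10] = d·G[:,10] = (01001011101101001010101001)·(00000010000000000000000000) mod 2 = 0+0+0+0+0+0+1+0+0+0+0+0+0+0+0+0+0+0+0+0+0+0+0+0+0+0 mod 2 = 1
  c[11] = d·G[:,11] = (01001011101101001010101001)·(00000001000000000000000000) mod 2 = 0+0+0+0+0+0+0+1+0+0+0+0+0+0+0+0+0+0+0+0+0+0+0+0+0+0 mod 2 = 1
  c[12] = d·G[:,12] = (01001011101101001010101001)·(00000000100000000000000000) mod 2 = 0+0+0+0+0+0+0+0+1+0+0+0+0+0+0+0+0+0+0+0+0+0+0+0+0+0 mod 2 = 1
  c[13] = d·G[:,13] = (01001011101101001010101001)·(00000000010000000000000000) mod 2 = 0+0+0+0+0+0+0+0+0+0+0+0+0+0+0+0+0+0+0+0+0+0+0+0+0+0 mod 2 = 0
  c[14] = d·G[:,14] = (01001011101101001010101001)·(00000000001000000000000000) mod 2 = 0+0+0+0+0+0+0+0+0+0+1+0+0+0+0+0+0+0+0+0+0+0+0+0+0+0 mod 2 = 1
  c[15] = d·G[:,15] = (01001011101101001010101001)·(00000000000111111111111111) mod 2 = 0+0+0+0+0+0+0+0+0+0+0+1+0+1+0+0+1+0+1+0+1+0+1+0+0+1 mod 2 = 1
  c[16] = d·G[:,16] = (01001011101101001010101001)·(00000000000100000000000000) mod 2 = 0+0+0+0+0+0+0+0+0+0+0+1+0+0+0+0+0+0+0+0+0+0+0+0+0+0 mod 2 = 1
  c[17] = d·G[:,17] = (01001011101101001010101001)·(00000000000010000000000000) mod 2 = 0+0+0+0+0+0+0+0+0+0+0+0+0+0+0+0+0+0+0+0+0+0+0+0+0+0 mod 2 = 0
  c[18] = d·G[:,18] = (01001011101101001010101001)·(00000000000001000000000000) mod 2 = 0+0+0+0+0+0+0+0+0+0+0+0+0+1+0+0+0+0+0+0+0+0+0+0+0+0 mod 2 = 1
  c[19] = d·G[:,19] = (01001011101101001010101001)·(00000000000000100000000000) mod 2 = 0+0+0+0+0+0+0+0+0+0+0+0+0+0+0+0+0+0+0+0+0+0+0+0+0+0 mod 2 = 0
  c[20] = d·G[:,20] = (01001011101101001010101001)·(00000000000000010000000000) mod 2 = 0+0+0+0+0+0+0+0+0+0+0+0+0+0+0+0+0+0+0+0+0+0+0+0+0+0 mod 2 = 0
  c[21] = d·G[:,21] = (01001011101101001010101001)·(00000000000000001000000000) mod 2 = 0+0+0+0+0+0+0+0+0+0+0+0+0+0+0+0+1+0+0+0+0+0+0+0+0+0 mod 2 = 1
  c[22] = d·G[:,22] = (01001011101101001010101001)·(00000000000000000100000000) mod 2 = 0+0+0+0+0+0+0+0+0+0+0+0+0+0+0+0+0+0+0+0+0+0+0+0+0+0 mod 2 = 0
  c[23] = d·G[:,23] = (01001011101101001010101001)·(00000000000000000010000000) mod 2 = 0+0+0+0+0+0+0+0+0+0+0+0+0+0+0+0+0+0+1+0+0+0+0+0+0+0 mod 2 = 1
  c[24] = d·G[:,24] = (01001011101101001010101001)·(00000000000000000001000000) mod 2 = 0+0+0+0+0+0+0+0+0+0+0+0+0+0+0+0+0+0+0+0+0+0+0+0+0+0 mod 2 = 0
  c[25] = d·G[:,25] = (01001011101101001010101001)·(00000000000000000000100000) mod 2 = 0+0+0+0+0+0+0+0+0+0+0+0+0+0+0+0+0+0+0+0+1+0+0+0+0+0 mod 2 = 1
  c[26] = d·G[:,26] = (01001011101101001010101001)·(00000000000000000000010000) mod 2 = 0+0+0+0+0+0+0+0+0+0+0+0+0+0+0+0+0+0+0+0+0+0+0+0+0+0 mod 2 = 0
  c[27] = d·G[:,27] = (01001011101101001010101001)·(00000000000000000000001000) mod 2 = 0+0+0+0+0+0+0+0+0+0+0+0+0+0+0+0+0+0+0+0+0+0+1+0+0+0 mod 2 = 1
  c[28] = d·G[:,28] = (01001011101101001010101001)·(00000000000000000000000100) mod 2 = 0+0+0+0+0+0+0+0+0+0+0+0+0+0+0+0+0+0+0+0+0+0+0+0+0+0 mod 2 = 0
  c[29] = d·G[:,29] = (01001011101101001010101001)·(00000000000000000000000010) mod 2 = 0+0+0+0+0+0+0+0+0+0+0+0+0+0+0+0+0+0+0+0+0+0+0+0+0+0 mod 2 = 0
  c[30] = d·G[:,30] = (01001011101101001010101001)·(00000000000000000000000001) mod 2 = 0+0+0+0+0+0+0+0+0+0+0+0+0+0+0+0+0+0+0+0+0+0+0+0+0+1 mod 2 = 1
Codeword = 0001100110111011101001010101001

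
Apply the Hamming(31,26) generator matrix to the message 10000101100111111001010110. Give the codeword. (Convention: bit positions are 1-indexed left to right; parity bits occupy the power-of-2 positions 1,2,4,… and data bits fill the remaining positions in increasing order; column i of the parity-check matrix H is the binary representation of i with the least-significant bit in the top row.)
Codeword c = d · G (mod 2), d = 10000101100111111001010110:
  c[0] = d·G[:,0] = (10000101100111111001010110)·(11011010101101010101010101) mod 2 = 1+0+0+0+0+0+0+0+1+0+0+1+0+1+0+1+0+0+0+1+0+1+0+1+0+0 mod 2 = 0
  c[1] = d·G[:,1] = (10000101100111111001010110)·(10110110011011001100110011) mod 2 = 1+0+0+0+0+1+0+0+0+0+0+0+1+1+0+0+1+0+0+0+0+1+0+0+1+0 mod 2 = 1
  c[2] = d·G[:,2] = (10000101100111111001010110)·(10000000000000000000000000) mod 2 = 1+0+0+0+0+0+0+0+0+0+0+0+0+0+0+0+0+0+0+0+0+0+0+0+0+0 mod 2 = 1
  c[3] = d·G[:,3] = (10000101100111111001010110)·(01110001111000111100001111) mod 2 = 0+0+0+0+0+0+0+1+1+0+0+0+0+0+1+1+1+0+0+0+0+0+0+1+1+0 mod 2 = 1
  c[4] = d·G[:,4] = (10000101100111111001010110)·(01000000000000000000000000) mod 2 = 0+0+0+0+0+0+0+0+0+0+0+0+0+0+0+0+0+0+0+0+0+0+0+0+0+0 mod 2 = 0
  c[5] = d·G[:,5] = (10000101100111111001010110)·(00100000000000000000000000) mod 2 = 0+0+0+0+0+0+0+0+0+0+0+0+0+0+0+0+0+0+0+0+0+0+0+0+0+0 mod 2 = 0
  c[6] = d·G[:,6] = (10000101100111111001010110)·(00010000000000000000000000) mod 2 = 0+0+0+0+0+0+0+0+0+0+0+0+0+0+0+0+0+0+0+0+0+0+0+0+0+0 mod 2 = 0
  c[7] = d·G[:,7] = (10000101100111111001010110)·(00001111111000000011111111) mod 2 = 0+0+0+0+0+1+0+1+1+0+0+0+0+0+0+0+0+0+0+1+0+1+0+1+1+0 mod 2 = 1
  c[8] = d·G[:,8] = (10000101100111111001010110)·(00001000000000000000000000) mod 2 = 0+0+0+0+0+0+0+0+0+0+0+0+0+0+0+0+0+0+0+0+0+0+0+0+0+0 mod 2 = 0
  c[9] = d·G[:,9] = (10000101100111111001010110)·(00000100000000000000000000) mod 2 = 0+0+0+0+0+1+0+0+0+0+0+0+0+0+0+0+0+0+0+0+0+0+0+0+0+0 mod 2 = 1
  c[10] = d·G[:,10] = (10000101100111111001010110)·(00000010000000000000000000) mod 2 = 0+0+0+0+0+0+0+0+0+0+0+0+0+0+0+0+0+0+0+0+0+0+0+0+0+0 mod 2 = 0
  c[11] = d·G[:,11] = (10000101100111111001010110)·(00000001000000000000000000) mod 2 = 0+0+0+0+0+0+0+1+0+0+0+0+0+0+0+0+0+0+0+0+0+0+0+0+0+0 mod 2 = 1
  c[12] = d·G[:,12] = (10000101100111111001010110)·(00000000100000000000000000) mod 2 = 0+0+0+0+0+0+0+0+1+0+0+0+0+0+0+0+0+0+0+0+0+0+0+0+0+0 mod 2 = 1
  c[13] = d·G[:,13] = (10000101100111111001010110)·(00000000010000000000000000) mod 2 = 0+0+0+0+0+0+0+0+0+0+0+0+0+0+0+0+0+0+0+0+0+0+0+0+0+0 mod 2 = 0
  c[14] = d·G[:,14] = (10000101100111111001010110)·(00000000001000000000000000) mod 2 = 0+0+0+0+0+0+0+0+0+0+0+0+0+0+0+0+0+0+0+0+0+0+0+0+0+0 mod 2 = 0
  c[15] = d·G[:,15] = (10000101100111111001010110)·(00000000000111111111111111) mod 2 = 0+0+0+0+0+0+0+0+0+0+0+1+1+1+1+1+1+0+0+1+0+1+0+1+1+0 mod 2 = 0
  c[16] = d·G[:,16] = (10000101100111111001010110)·(00000000000100000000000000) mod 2 = 0+0+0+0+0+0+0+0+0+0+0+1+0+0+0+0+0+0+0+0+0+0+0+0+0+0 mod 2 = 1
  c[17] = d·G[:,17] = (10000101100111111001010110)·(00000000000010000000000000) mod 2 = 0+0+0+0+0+0+0+0+0+0+0+0+1+0+0+0+0+0+0+0+0+0+0+0+0+0 mod 2 = 1
  c[18] = d·G[:,18] = (10000101100111111001010110)·(00000000000001000000000000) mod 2 = 0+0+0+0+0+0+0+0+0+0+0+0+0+1+0+0+0+0+0+0+0+0+0+0+0+0 mod 2 = 1
  c[19] = d·G[:,19] = (10000101100111111001010110)·(00000000000000100000000000) mod 2 = 0+0+0+0+0+0+0+0+0+0+0+0+0+0+1+0+0+0+0+0+0+0+0+0+0+0 mod 2 = 1
  c[20] = d·G[:,20] = (10000101100111111001010110)·(00000000000000010000000000) mod 2 = 0+0+0+0+0+0+0+0+0+0+0+0+0+0+0+1+0+0+0+0+0+0+0+0+0+0 mod 2 = 1
  c[21] = d·G[:,21] = (10000101100111111001010110)·(00000000000000001000000000) mod 2 = 0+0+0+0+0+0+0+0+0+0+0+0+0+0+0+0+1+0+0+0+0+0+0+0+0+0 mod 2 = 1
  c[22] = d·G[:,22] = (10000101100111111001010110)·(00000000000000000100000000) mod 2 = 0+0+0+0+0+0+0+0+0+0+0+0+0+0+0+0+0+0+0+0+0+0+0+0+0+0 mod 2 = 0
  c[23] = d·G[:,23] = (10000101100111111001010110)·(00000000000000000010000000) mod 2 = 0+0+0+0+0+0+0+0+0+0+0+0+0+0+0+0+0+0+0+0+0+0+0+0+0+0 mod 2 = 0
  c[24] = d·G[:,24] = (10000101100111111001010110)·(00000000000000000001000000) mod 2 = 0+0+0+0+0+0+0+0+0+0+0+0+0+0+0+0+0+0+0+1+0+0+0+0+0+0 mod 2 = 1
  c[25] = d·G[:,25] = (10000101100111111001010110)·(00000000000000000000100000) mod 2 = 0+0+0+0+0+0+0+0+0+0+0+0+0+0+0+0+0+0+0+0+0+0+0+0+0+0 mod 2 = 0
  c[26] = d·G[:,26] = (10000101100111111001010110)·(00000000000000000000010000) mod 2 = 0+0+0+0+0+0+0+0+0+0+0+0+0+0+0+0+0+0+0+0+0+1+0+0+0+0 mod 2 = 1
  c[27] = d·G[:,27] = (10000101100111111001010110)·(00000000000000000000001000) mod 2 = 0+0+0+0+0+0+0+0+0+0+0+0+0+0+0+0+0+0+0+0+0+0+0+0+0+0 mod 2 = 0
  c[28] = d·G[:,28] = (10000101100111111001010110)·(00000000000000000000000100) mod 2 = 0+0+0+0+0+0+0+0+0+0+0+0+0+0+0+0+0+0+0+0+0+0+0+1+0+0 mod 2 = 1
  c[29] = d·G[:,29] = (10000101100111111001010110)·(00000000000000000000000010) mod 2 = 0+0+0+0+0+0+0+0+0+0+0+0+0+0+0+0+0+0+0+0+0+0+0+0+1+0 mod 2 = 1
  c[30] = d·G[:,30] = (10000101100111111001010110)·(00000000000000000000000001) mod 2 = 0+0+0+0+0+0+0+0+0+0+0+0+0+0+0+0+0+0+0+0+0+0+0+0+0+0 mod 2 = 0
Codeword = 0111000101011000111111001010110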